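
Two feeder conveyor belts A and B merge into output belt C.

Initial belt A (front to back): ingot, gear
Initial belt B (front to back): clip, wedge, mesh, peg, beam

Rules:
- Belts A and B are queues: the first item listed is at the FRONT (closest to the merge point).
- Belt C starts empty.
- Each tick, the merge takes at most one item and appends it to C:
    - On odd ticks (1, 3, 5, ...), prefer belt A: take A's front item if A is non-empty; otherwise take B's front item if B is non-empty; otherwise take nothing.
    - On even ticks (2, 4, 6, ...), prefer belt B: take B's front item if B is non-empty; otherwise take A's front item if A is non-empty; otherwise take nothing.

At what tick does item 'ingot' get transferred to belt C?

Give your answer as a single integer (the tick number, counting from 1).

Tick 1: prefer A, take ingot from A; A=[gear] B=[clip,wedge,mesh,peg,beam] C=[ingot]

Answer: 1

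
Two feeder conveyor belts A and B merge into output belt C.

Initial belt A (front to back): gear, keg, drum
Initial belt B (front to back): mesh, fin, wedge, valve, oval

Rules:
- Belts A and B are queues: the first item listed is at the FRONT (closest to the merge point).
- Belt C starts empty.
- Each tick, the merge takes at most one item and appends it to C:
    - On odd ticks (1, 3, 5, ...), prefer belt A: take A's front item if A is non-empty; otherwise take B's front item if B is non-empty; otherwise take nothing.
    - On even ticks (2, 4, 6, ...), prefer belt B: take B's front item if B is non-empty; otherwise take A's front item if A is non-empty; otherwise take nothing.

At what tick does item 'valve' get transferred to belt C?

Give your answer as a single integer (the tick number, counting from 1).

Answer: 7

Derivation:
Tick 1: prefer A, take gear from A; A=[keg,drum] B=[mesh,fin,wedge,valve,oval] C=[gear]
Tick 2: prefer B, take mesh from B; A=[keg,drum] B=[fin,wedge,valve,oval] C=[gear,mesh]
Tick 3: prefer A, take keg from A; A=[drum] B=[fin,wedge,valve,oval] C=[gear,mesh,keg]
Tick 4: prefer B, take fin from B; A=[drum] B=[wedge,valve,oval] C=[gear,mesh,keg,fin]
Tick 5: prefer A, take drum from A; A=[-] B=[wedge,valve,oval] C=[gear,mesh,keg,fin,drum]
Tick 6: prefer B, take wedge from B; A=[-] B=[valve,oval] C=[gear,mesh,keg,fin,drum,wedge]
Tick 7: prefer A, take valve from B; A=[-] B=[oval] C=[gear,mesh,keg,fin,drum,wedge,valve]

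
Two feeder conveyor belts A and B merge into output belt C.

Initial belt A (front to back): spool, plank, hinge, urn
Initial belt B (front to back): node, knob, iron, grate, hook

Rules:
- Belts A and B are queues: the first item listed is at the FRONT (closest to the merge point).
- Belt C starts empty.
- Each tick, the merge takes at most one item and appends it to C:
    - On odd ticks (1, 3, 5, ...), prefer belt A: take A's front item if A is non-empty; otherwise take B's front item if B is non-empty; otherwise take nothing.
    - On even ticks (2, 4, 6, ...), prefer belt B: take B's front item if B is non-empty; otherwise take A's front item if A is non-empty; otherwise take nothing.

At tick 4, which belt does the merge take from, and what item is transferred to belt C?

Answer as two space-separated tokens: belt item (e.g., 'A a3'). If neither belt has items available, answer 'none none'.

Answer: B knob

Derivation:
Tick 1: prefer A, take spool from A; A=[plank,hinge,urn] B=[node,knob,iron,grate,hook] C=[spool]
Tick 2: prefer B, take node from B; A=[plank,hinge,urn] B=[knob,iron,grate,hook] C=[spool,node]
Tick 3: prefer A, take plank from A; A=[hinge,urn] B=[knob,iron,grate,hook] C=[spool,node,plank]
Tick 4: prefer B, take knob from B; A=[hinge,urn] B=[iron,grate,hook] C=[spool,node,plank,knob]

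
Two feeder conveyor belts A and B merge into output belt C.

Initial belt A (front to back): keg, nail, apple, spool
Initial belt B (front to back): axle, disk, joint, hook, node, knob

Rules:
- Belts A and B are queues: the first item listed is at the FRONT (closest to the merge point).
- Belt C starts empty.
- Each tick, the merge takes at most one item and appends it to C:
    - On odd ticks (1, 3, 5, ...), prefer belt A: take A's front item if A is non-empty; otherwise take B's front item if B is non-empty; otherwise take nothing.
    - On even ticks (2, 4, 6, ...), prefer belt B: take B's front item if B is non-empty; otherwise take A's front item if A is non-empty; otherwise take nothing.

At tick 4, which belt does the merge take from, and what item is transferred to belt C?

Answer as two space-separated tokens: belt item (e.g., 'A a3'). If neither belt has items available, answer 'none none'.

Tick 1: prefer A, take keg from A; A=[nail,apple,spool] B=[axle,disk,joint,hook,node,knob] C=[keg]
Tick 2: prefer B, take axle from B; A=[nail,apple,spool] B=[disk,joint,hook,node,knob] C=[keg,axle]
Tick 3: prefer A, take nail from A; A=[apple,spool] B=[disk,joint,hook,node,knob] C=[keg,axle,nail]
Tick 4: prefer B, take disk from B; A=[apple,spool] B=[joint,hook,node,knob] C=[keg,axle,nail,disk]

Answer: B disk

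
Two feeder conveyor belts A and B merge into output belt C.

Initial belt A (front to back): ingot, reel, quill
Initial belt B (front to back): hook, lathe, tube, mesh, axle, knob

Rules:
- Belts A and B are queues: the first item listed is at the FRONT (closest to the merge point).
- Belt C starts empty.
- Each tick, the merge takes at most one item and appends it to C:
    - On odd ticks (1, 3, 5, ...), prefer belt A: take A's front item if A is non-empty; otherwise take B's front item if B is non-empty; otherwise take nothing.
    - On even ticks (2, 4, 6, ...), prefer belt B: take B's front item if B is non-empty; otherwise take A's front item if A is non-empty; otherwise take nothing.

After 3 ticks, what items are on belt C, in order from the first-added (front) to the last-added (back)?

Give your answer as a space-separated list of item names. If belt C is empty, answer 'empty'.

Answer: ingot hook reel

Derivation:
Tick 1: prefer A, take ingot from A; A=[reel,quill] B=[hook,lathe,tube,mesh,axle,knob] C=[ingot]
Tick 2: prefer B, take hook from B; A=[reel,quill] B=[lathe,tube,mesh,axle,knob] C=[ingot,hook]
Tick 3: prefer A, take reel from A; A=[quill] B=[lathe,tube,mesh,axle,knob] C=[ingot,hook,reel]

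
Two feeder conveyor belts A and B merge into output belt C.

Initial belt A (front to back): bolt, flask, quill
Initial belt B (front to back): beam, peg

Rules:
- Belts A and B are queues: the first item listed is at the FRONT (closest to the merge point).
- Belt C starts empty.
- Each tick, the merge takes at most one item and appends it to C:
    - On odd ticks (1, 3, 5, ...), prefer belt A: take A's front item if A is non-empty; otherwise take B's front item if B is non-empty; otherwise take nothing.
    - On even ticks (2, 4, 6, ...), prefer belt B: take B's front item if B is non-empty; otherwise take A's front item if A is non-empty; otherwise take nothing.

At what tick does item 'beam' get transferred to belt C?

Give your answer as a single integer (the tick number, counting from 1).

Tick 1: prefer A, take bolt from A; A=[flask,quill] B=[beam,peg] C=[bolt]
Tick 2: prefer B, take beam from B; A=[flask,quill] B=[peg] C=[bolt,beam]

Answer: 2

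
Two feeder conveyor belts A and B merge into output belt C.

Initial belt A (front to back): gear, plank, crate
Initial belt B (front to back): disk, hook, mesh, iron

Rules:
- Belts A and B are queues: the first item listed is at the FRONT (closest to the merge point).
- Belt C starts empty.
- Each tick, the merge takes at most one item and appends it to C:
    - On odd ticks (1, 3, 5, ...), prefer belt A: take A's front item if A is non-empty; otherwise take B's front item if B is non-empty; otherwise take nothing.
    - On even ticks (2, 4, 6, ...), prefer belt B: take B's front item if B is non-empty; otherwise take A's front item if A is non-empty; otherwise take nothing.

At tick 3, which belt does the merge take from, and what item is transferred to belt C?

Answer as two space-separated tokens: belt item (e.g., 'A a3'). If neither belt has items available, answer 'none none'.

Tick 1: prefer A, take gear from A; A=[plank,crate] B=[disk,hook,mesh,iron] C=[gear]
Tick 2: prefer B, take disk from B; A=[plank,crate] B=[hook,mesh,iron] C=[gear,disk]
Tick 3: prefer A, take plank from A; A=[crate] B=[hook,mesh,iron] C=[gear,disk,plank]

Answer: A plank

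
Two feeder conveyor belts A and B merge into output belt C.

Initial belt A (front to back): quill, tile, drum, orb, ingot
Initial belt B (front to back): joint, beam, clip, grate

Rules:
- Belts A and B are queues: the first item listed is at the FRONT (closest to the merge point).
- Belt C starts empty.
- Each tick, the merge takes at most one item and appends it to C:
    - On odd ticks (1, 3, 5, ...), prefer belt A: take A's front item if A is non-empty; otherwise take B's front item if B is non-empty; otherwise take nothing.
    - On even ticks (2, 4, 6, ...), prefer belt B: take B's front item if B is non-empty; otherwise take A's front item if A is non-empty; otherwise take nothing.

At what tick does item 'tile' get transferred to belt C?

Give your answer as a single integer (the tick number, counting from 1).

Tick 1: prefer A, take quill from A; A=[tile,drum,orb,ingot] B=[joint,beam,clip,grate] C=[quill]
Tick 2: prefer B, take joint from B; A=[tile,drum,orb,ingot] B=[beam,clip,grate] C=[quill,joint]
Tick 3: prefer A, take tile from A; A=[drum,orb,ingot] B=[beam,clip,grate] C=[quill,joint,tile]

Answer: 3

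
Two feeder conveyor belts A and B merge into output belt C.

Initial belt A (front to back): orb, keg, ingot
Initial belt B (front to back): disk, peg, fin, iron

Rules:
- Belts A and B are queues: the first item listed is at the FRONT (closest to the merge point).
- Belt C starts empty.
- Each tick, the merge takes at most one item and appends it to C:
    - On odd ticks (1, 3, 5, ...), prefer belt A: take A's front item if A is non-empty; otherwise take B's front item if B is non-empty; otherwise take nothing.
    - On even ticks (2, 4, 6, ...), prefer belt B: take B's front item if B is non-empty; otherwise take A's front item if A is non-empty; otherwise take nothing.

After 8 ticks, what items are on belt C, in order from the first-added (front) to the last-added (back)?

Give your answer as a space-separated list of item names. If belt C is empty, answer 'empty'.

Answer: orb disk keg peg ingot fin iron

Derivation:
Tick 1: prefer A, take orb from A; A=[keg,ingot] B=[disk,peg,fin,iron] C=[orb]
Tick 2: prefer B, take disk from B; A=[keg,ingot] B=[peg,fin,iron] C=[orb,disk]
Tick 3: prefer A, take keg from A; A=[ingot] B=[peg,fin,iron] C=[orb,disk,keg]
Tick 4: prefer B, take peg from B; A=[ingot] B=[fin,iron] C=[orb,disk,keg,peg]
Tick 5: prefer A, take ingot from A; A=[-] B=[fin,iron] C=[orb,disk,keg,peg,ingot]
Tick 6: prefer B, take fin from B; A=[-] B=[iron] C=[orb,disk,keg,peg,ingot,fin]
Tick 7: prefer A, take iron from B; A=[-] B=[-] C=[orb,disk,keg,peg,ingot,fin,iron]
Tick 8: prefer B, both empty, nothing taken; A=[-] B=[-] C=[orb,disk,keg,peg,ingot,fin,iron]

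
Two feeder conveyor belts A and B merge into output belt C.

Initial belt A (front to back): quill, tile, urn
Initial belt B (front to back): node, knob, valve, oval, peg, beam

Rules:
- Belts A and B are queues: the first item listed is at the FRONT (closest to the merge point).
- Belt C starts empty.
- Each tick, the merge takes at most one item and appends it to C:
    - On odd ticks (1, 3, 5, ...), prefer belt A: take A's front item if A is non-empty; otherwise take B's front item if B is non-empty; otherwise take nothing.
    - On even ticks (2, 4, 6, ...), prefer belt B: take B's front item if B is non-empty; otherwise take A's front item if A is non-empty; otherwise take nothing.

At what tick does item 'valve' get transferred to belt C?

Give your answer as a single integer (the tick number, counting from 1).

Answer: 6

Derivation:
Tick 1: prefer A, take quill from A; A=[tile,urn] B=[node,knob,valve,oval,peg,beam] C=[quill]
Tick 2: prefer B, take node from B; A=[tile,urn] B=[knob,valve,oval,peg,beam] C=[quill,node]
Tick 3: prefer A, take tile from A; A=[urn] B=[knob,valve,oval,peg,beam] C=[quill,node,tile]
Tick 4: prefer B, take knob from B; A=[urn] B=[valve,oval,peg,beam] C=[quill,node,tile,knob]
Tick 5: prefer A, take urn from A; A=[-] B=[valve,oval,peg,beam] C=[quill,node,tile,knob,urn]
Tick 6: prefer B, take valve from B; A=[-] B=[oval,peg,beam] C=[quill,node,tile,knob,urn,valve]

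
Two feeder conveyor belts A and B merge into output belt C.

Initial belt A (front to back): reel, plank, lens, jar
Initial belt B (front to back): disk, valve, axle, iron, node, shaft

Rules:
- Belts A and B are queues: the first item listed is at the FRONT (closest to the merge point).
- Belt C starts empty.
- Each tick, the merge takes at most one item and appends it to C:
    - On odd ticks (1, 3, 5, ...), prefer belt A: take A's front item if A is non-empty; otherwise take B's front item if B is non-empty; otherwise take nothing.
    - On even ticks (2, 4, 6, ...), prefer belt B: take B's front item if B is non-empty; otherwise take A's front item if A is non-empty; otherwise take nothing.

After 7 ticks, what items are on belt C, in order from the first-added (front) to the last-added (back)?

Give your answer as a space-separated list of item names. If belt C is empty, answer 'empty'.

Tick 1: prefer A, take reel from A; A=[plank,lens,jar] B=[disk,valve,axle,iron,node,shaft] C=[reel]
Tick 2: prefer B, take disk from B; A=[plank,lens,jar] B=[valve,axle,iron,node,shaft] C=[reel,disk]
Tick 3: prefer A, take plank from A; A=[lens,jar] B=[valve,axle,iron,node,shaft] C=[reel,disk,plank]
Tick 4: prefer B, take valve from B; A=[lens,jar] B=[axle,iron,node,shaft] C=[reel,disk,plank,valve]
Tick 5: prefer A, take lens from A; A=[jar] B=[axle,iron,node,shaft] C=[reel,disk,plank,valve,lens]
Tick 6: prefer B, take axle from B; A=[jar] B=[iron,node,shaft] C=[reel,disk,plank,valve,lens,axle]
Tick 7: prefer A, take jar from A; A=[-] B=[iron,node,shaft] C=[reel,disk,plank,valve,lens,axle,jar]

Answer: reel disk plank valve lens axle jar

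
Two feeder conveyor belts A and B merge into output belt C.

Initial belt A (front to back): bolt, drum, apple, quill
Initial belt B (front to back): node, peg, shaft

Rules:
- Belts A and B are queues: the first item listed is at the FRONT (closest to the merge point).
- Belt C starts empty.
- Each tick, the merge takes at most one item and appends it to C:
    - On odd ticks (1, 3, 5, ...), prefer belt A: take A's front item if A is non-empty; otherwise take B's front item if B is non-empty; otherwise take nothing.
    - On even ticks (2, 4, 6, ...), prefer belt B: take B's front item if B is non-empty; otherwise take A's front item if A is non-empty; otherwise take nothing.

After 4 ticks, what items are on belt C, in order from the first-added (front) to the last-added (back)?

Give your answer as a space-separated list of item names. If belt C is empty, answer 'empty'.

Answer: bolt node drum peg

Derivation:
Tick 1: prefer A, take bolt from A; A=[drum,apple,quill] B=[node,peg,shaft] C=[bolt]
Tick 2: prefer B, take node from B; A=[drum,apple,quill] B=[peg,shaft] C=[bolt,node]
Tick 3: prefer A, take drum from A; A=[apple,quill] B=[peg,shaft] C=[bolt,node,drum]
Tick 4: prefer B, take peg from B; A=[apple,quill] B=[shaft] C=[bolt,node,drum,peg]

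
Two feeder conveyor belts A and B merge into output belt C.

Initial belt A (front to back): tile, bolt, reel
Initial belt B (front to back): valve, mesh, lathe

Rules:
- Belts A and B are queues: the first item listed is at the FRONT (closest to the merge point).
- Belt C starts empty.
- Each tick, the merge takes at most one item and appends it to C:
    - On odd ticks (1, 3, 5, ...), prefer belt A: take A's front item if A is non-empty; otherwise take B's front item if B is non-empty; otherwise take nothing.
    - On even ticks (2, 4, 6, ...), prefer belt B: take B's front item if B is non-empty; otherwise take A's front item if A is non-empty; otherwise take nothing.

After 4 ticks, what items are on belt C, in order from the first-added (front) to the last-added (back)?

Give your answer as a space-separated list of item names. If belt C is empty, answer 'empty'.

Tick 1: prefer A, take tile from A; A=[bolt,reel] B=[valve,mesh,lathe] C=[tile]
Tick 2: prefer B, take valve from B; A=[bolt,reel] B=[mesh,lathe] C=[tile,valve]
Tick 3: prefer A, take bolt from A; A=[reel] B=[mesh,lathe] C=[tile,valve,bolt]
Tick 4: prefer B, take mesh from B; A=[reel] B=[lathe] C=[tile,valve,bolt,mesh]

Answer: tile valve bolt mesh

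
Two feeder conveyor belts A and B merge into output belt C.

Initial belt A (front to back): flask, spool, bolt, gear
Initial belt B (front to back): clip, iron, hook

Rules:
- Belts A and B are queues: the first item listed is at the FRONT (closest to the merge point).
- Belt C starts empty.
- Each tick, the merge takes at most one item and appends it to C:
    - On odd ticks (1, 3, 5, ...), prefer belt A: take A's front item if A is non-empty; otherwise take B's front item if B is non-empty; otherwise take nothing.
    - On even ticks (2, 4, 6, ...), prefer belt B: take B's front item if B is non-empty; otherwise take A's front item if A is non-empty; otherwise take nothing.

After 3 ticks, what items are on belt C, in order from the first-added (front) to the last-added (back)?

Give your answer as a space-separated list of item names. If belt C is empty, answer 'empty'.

Tick 1: prefer A, take flask from A; A=[spool,bolt,gear] B=[clip,iron,hook] C=[flask]
Tick 2: prefer B, take clip from B; A=[spool,bolt,gear] B=[iron,hook] C=[flask,clip]
Tick 3: prefer A, take spool from A; A=[bolt,gear] B=[iron,hook] C=[flask,clip,spool]

Answer: flask clip spool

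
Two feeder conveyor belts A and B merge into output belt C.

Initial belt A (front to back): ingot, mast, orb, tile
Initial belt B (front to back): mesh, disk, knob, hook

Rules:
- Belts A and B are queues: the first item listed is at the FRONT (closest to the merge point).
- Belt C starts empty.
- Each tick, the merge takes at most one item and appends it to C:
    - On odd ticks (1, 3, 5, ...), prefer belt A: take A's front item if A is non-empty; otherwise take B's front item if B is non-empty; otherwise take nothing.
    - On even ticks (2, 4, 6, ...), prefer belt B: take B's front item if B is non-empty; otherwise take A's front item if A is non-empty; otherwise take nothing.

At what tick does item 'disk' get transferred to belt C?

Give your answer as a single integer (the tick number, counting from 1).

Tick 1: prefer A, take ingot from A; A=[mast,orb,tile] B=[mesh,disk,knob,hook] C=[ingot]
Tick 2: prefer B, take mesh from B; A=[mast,orb,tile] B=[disk,knob,hook] C=[ingot,mesh]
Tick 3: prefer A, take mast from A; A=[orb,tile] B=[disk,knob,hook] C=[ingot,mesh,mast]
Tick 4: prefer B, take disk from B; A=[orb,tile] B=[knob,hook] C=[ingot,mesh,mast,disk]

Answer: 4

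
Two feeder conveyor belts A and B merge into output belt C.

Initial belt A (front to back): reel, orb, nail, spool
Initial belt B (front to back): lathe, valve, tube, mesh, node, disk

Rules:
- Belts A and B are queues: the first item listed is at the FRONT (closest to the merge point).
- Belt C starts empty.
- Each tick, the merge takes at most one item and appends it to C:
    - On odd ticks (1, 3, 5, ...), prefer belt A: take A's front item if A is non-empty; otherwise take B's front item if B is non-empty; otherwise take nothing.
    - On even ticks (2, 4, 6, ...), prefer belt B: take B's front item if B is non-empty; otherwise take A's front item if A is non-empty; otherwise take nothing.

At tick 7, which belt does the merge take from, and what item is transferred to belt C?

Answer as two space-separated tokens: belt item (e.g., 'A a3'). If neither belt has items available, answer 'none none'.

Answer: A spool

Derivation:
Tick 1: prefer A, take reel from A; A=[orb,nail,spool] B=[lathe,valve,tube,mesh,node,disk] C=[reel]
Tick 2: prefer B, take lathe from B; A=[orb,nail,spool] B=[valve,tube,mesh,node,disk] C=[reel,lathe]
Tick 3: prefer A, take orb from A; A=[nail,spool] B=[valve,tube,mesh,node,disk] C=[reel,lathe,orb]
Tick 4: prefer B, take valve from B; A=[nail,spool] B=[tube,mesh,node,disk] C=[reel,lathe,orb,valve]
Tick 5: prefer A, take nail from A; A=[spool] B=[tube,mesh,node,disk] C=[reel,lathe,orb,valve,nail]
Tick 6: prefer B, take tube from B; A=[spool] B=[mesh,node,disk] C=[reel,lathe,orb,valve,nail,tube]
Tick 7: prefer A, take spool from A; A=[-] B=[mesh,node,disk] C=[reel,lathe,orb,valve,nail,tube,spool]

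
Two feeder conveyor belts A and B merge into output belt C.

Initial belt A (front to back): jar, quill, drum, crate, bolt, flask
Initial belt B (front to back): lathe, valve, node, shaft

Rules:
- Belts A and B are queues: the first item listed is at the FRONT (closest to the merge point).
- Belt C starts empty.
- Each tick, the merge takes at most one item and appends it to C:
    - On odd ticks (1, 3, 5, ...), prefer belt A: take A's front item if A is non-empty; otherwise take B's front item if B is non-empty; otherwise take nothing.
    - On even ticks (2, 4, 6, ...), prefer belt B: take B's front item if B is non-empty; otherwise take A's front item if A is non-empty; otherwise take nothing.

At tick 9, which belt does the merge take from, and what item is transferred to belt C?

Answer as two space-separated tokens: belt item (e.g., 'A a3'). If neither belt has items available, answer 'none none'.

Answer: A bolt

Derivation:
Tick 1: prefer A, take jar from A; A=[quill,drum,crate,bolt,flask] B=[lathe,valve,node,shaft] C=[jar]
Tick 2: prefer B, take lathe from B; A=[quill,drum,crate,bolt,flask] B=[valve,node,shaft] C=[jar,lathe]
Tick 3: prefer A, take quill from A; A=[drum,crate,bolt,flask] B=[valve,node,shaft] C=[jar,lathe,quill]
Tick 4: prefer B, take valve from B; A=[drum,crate,bolt,flask] B=[node,shaft] C=[jar,lathe,quill,valve]
Tick 5: prefer A, take drum from A; A=[crate,bolt,flask] B=[node,shaft] C=[jar,lathe,quill,valve,drum]
Tick 6: prefer B, take node from B; A=[crate,bolt,flask] B=[shaft] C=[jar,lathe,quill,valve,drum,node]
Tick 7: prefer A, take crate from A; A=[bolt,flask] B=[shaft] C=[jar,lathe,quill,valve,drum,node,crate]
Tick 8: prefer B, take shaft from B; A=[bolt,flask] B=[-] C=[jar,lathe,quill,valve,drum,node,crate,shaft]
Tick 9: prefer A, take bolt from A; A=[flask] B=[-] C=[jar,lathe,quill,valve,drum,node,crate,shaft,bolt]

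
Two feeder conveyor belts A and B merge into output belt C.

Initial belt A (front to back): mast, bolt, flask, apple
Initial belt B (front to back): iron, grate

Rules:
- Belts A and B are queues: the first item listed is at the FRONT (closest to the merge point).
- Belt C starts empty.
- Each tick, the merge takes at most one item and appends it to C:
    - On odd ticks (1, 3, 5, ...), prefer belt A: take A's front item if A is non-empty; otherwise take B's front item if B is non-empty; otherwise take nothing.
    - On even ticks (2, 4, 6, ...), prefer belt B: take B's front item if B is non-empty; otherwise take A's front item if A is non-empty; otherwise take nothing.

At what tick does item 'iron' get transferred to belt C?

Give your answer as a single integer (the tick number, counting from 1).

Answer: 2

Derivation:
Tick 1: prefer A, take mast from A; A=[bolt,flask,apple] B=[iron,grate] C=[mast]
Tick 2: prefer B, take iron from B; A=[bolt,flask,apple] B=[grate] C=[mast,iron]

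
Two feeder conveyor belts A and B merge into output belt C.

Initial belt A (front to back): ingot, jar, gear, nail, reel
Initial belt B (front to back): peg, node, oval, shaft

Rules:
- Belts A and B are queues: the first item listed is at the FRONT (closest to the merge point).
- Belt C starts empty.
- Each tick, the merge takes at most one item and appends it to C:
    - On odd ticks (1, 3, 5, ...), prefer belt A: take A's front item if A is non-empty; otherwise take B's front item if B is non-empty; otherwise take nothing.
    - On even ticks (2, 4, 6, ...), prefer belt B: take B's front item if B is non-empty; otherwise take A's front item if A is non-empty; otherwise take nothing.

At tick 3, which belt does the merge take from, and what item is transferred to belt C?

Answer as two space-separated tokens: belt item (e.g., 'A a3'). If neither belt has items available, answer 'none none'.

Answer: A jar

Derivation:
Tick 1: prefer A, take ingot from A; A=[jar,gear,nail,reel] B=[peg,node,oval,shaft] C=[ingot]
Tick 2: prefer B, take peg from B; A=[jar,gear,nail,reel] B=[node,oval,shaft] C=[ingot,peg]
Tick 3: prefer A, take jar from A; A=[gear,nail,reel] B=[node,oval,shaft] C=[ingot,peg,jar]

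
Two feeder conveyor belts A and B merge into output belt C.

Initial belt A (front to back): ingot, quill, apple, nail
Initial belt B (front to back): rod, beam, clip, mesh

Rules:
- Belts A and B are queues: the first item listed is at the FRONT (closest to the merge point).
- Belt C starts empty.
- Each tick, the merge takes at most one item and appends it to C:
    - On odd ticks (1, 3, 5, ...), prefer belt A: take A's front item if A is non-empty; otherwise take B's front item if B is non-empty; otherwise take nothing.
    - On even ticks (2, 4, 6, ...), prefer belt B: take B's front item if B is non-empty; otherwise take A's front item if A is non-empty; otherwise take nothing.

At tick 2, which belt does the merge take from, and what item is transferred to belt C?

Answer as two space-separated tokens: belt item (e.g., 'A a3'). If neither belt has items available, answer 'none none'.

Tick 1: prefer A, take ingot from A; A=[quill,apple,nail] B=[rod,beam,clip,mesh] C=[ingot]
Tick 2: prefer B, take rod from B; A=[quill,apple,nail] B=[beam,clip,mesh] C=[ingot,rod]

Answer: B rod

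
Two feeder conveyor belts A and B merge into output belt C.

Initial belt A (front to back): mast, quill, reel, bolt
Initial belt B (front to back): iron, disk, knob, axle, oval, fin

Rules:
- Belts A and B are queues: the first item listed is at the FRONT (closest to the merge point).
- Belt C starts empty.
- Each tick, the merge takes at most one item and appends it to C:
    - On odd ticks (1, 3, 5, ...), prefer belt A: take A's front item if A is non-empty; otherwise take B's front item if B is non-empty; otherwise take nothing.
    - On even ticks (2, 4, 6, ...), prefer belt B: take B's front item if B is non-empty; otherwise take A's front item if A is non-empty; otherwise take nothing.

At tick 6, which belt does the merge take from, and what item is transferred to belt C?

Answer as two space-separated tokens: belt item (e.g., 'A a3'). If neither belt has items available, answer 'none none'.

Answer: B knob

Derivation:
Tick 1: prefer A, take mast from A; A=[quill,reel,bolt] B=[iron,disk,knob,axle,oval,fin] C=[mast]
Tick 2: prefer B, take iron from B; A=[quill,reel,bolt] B=[disk,knob,axle,oval,fin] C=[mast,iron]
Tick 3: prefer A, take quill from A; A=[reel,bolt] B=[disk,knob,axle,oval,fin] C=[mast,iron,quill]
Tick 4: prefer B, take disk from B; A=[reel,bolt] B=[knob,axle,oval,fin] C=[mast,iron,quill,disk]
Tick 5: prefer A, take reel from A; A=[bolt] B=[knob,axle,oval,fin] C=[mast,iron,quill,disk,reel]
Tick 6: prefer B, take knob from B; A=[bolt] B=[axle,oval,fin] C=[mast,iron,quill,disk,reel,knob]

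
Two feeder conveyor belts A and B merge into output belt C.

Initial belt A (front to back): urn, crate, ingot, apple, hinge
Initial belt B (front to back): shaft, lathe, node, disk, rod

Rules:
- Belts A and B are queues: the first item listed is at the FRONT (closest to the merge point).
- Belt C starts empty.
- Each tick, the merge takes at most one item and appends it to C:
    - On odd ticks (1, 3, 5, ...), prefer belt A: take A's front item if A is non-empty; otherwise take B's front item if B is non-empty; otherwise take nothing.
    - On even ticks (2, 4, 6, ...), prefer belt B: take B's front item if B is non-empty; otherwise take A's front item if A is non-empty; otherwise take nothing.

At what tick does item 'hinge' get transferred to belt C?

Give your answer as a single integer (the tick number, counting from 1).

Answer: 9

Derivation:
Tick 1: prefer A, take urn from A; A=[crate,ingot,apple,hinge] B=[shaft,lathe,node,disk,rod] C=[urn]
Tick 2: prefer B, take shaft from B; A=[crate,ingot,apple,hinge] B=[lathe,node,disk,rod] C=[urn,shaft]
Tick 3: prefer A, take crate from A; A=[ingot,apple,hinge] B=[lathe,node,disk,rod] C=[urn,shaft,crate]
Tick 4: prefer B, take lathe from B; A=[ingot,apple,hinge] B=[node,disk,rod] C=[urn,shaft,crate,lathe]
Tick 5: prefer A, take ingot from A; A=[apple,hinge] B=[node,disk,rod] C=[urn,shaft,crate,lathe,ingot]
Tick 6: prefer B, take node from B; A=[apple,hinge] B=[disk,rod] C=[urn,shaft,crate,lathe,ingot,node]
Tick 7: prefer A, take apple from A; A=[hinge] B=[disk,rod] C=[urn,shaft,crate,lathe,ingot,node,apple]
Tick 8: prefer B, take disk from B; A=[hinge] B=[rod] C=[urn,shaft,crate,lathe,ingot,node,apple,disk]
Tick 9: prefer A, take hinge from A; A=[-] B=[rod] C=[urn,shaft,crate,lathe,ingot,node,apple,disk,hinge]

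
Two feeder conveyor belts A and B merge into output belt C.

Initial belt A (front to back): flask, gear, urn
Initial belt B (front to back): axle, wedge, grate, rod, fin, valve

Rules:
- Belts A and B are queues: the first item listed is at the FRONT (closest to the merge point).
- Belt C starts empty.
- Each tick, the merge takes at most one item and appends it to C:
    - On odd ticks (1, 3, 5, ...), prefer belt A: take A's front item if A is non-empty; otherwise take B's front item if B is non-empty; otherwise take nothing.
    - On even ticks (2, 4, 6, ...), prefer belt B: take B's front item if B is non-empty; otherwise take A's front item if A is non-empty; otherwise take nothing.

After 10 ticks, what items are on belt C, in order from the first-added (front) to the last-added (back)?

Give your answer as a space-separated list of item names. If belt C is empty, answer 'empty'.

Tick 1: prefer A, take flask from A; A=[gear,urn] B=[axle,wedge,grate,rod,fin,valve] C=[flask]
Tick 2: prefer B, take axle from B; A=[gear,urn] B=[wedge,grate,rod,fin,valve] C=[flask,axle]
Tick 3: prefer A, take gear from A; A=[urn] B=[wedge,grate,rod,fin,valve] C=[flask,axle,gear]
Tick 4: prefer B, take wedge from B; A=[urn] B=[grate,rod,fin,valve] C=[flask,axle,gear,wedge]
Tick 5: prefer A, take urn from A; A=[-] B=[grate,rod,fin,valve] C=[flask,axle,gear,wedge,urn]
Tick 6: prefer B, take grate from B; A=[-] B=[rod,fin,valve] C=[flask,axle,gear,wedge,urn,grate]
Tick 7: prefer A, take rod from B; A=[-] B=[fin,valve] C=[flask,axle,gear,wedge,urn,grate,rod]
Tick 8: prefer B, take fin from B; A=[-] B=[valve] C=[flask,axle,gear,wedge,urn,grate,rod,fin]
Tick 9: prefer A, take valve from B; A=[-] B=[-] C=[flask,axle,gear,wedge,urn,grate,rod,fin,valve]
Tick 10: prefer B, both empty, nothing taken; A=[-] B=[-] C=[flask,axle,gear,wedge,urn,grate,rod,fin,valve]

Answer: flask axle gear wedge urn grate rod fin valve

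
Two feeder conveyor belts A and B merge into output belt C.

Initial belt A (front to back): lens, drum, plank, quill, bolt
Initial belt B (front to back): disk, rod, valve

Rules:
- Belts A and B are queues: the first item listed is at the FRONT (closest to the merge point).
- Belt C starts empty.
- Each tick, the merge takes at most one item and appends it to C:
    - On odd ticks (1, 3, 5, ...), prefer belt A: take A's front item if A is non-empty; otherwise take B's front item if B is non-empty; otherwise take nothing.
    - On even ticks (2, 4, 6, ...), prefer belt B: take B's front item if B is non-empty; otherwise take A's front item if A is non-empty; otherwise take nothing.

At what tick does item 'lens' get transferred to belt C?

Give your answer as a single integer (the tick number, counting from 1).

Answer: 1

Derivation:
Tick 1: prefer A, take lens from A; A=[drum,plank,quill,bolt] B=[disk,rod,valve] C=[lens]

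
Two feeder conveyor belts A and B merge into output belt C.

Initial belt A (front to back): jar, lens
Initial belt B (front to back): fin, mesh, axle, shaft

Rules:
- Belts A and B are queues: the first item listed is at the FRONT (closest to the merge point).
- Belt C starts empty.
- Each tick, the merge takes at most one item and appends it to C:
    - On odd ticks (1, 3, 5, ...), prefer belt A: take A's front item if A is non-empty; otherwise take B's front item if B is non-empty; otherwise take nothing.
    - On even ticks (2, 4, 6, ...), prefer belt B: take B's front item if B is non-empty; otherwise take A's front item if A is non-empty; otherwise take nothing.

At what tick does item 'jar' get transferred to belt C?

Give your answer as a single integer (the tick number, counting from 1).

Tick 1: prefer A, take jar from A; A=[lens] B=[fin,mesh,axle,shaft] C=[jar]

Answer: 1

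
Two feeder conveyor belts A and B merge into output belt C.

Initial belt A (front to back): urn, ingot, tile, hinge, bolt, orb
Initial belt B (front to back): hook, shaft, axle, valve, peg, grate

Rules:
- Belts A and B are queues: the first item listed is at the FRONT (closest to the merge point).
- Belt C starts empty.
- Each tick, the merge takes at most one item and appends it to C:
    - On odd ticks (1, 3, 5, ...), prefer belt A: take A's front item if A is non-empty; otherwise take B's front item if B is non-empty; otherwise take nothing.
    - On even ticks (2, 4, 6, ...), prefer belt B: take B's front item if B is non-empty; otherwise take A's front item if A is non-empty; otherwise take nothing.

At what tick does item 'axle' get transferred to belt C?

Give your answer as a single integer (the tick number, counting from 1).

Tick 1: prefer A, take urn from A; A=[ingot,tile,hinge,bolt,orb] B=[hook,shaft,axle,valve,peg,grate] C=[urn]
Tick 2: prefer B, take hook from B; A=[ingot,tile,hinge,bolt,orb] B=[shaft,axle,valve,peg,grate] C=[urn,hook]
Tick 3: prefer A, take ingot from A; A=[tile,hinge,bolt,orb] B=[shaft,axle,valve,peg,grate] C=[urn,hook,ingot]
Tick 4: prefer B, take shaft from B; A=[tile,hinge,bolt,orb] B=[axle,valve,peg,grate] C=[urn,hook,ingot,shaft]
Tick 5: prefer A, take tile from A; A=[hinge,bolt,orb] B=[axle,valve,peg,grate] C=[urn,hook,ingot,shaft,tile]
Tick 6: prefer B, take axle from B; A=[hinge,bolt,orb] B=[valve,peg,grate] C=[urn,hook,ingot,shaft,tile,axle]

Answer: 6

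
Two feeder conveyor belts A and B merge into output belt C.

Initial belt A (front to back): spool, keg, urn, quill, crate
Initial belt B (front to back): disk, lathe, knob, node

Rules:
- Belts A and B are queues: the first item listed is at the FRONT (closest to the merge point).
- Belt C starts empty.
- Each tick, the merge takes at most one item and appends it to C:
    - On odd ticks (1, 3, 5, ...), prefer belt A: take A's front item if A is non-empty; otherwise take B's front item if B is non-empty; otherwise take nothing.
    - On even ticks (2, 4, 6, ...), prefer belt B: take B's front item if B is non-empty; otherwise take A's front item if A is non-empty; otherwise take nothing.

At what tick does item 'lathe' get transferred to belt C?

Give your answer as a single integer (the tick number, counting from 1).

Answer: 4

Derivation:
Tick 1: prefer A, take spool from A; A=[keg,urn,quill,crate] B=[disk,lathe,knob,node] C=[spool]
Tick 2: prefer B, take disk from B; A=[keg,urn,quill,crate] B=[lathe,knob,node] C=[spool,disk]
Tick 3: prefer A, take keg from A; A=[urn,quill,crate] B=[lathe,knob,node] C=[spool,disk,keg]
Tick 4: prefer B, take lathe from B; A=[urn,quill,crate] B=[knob,node] C=[spool,disk,keg,lathe]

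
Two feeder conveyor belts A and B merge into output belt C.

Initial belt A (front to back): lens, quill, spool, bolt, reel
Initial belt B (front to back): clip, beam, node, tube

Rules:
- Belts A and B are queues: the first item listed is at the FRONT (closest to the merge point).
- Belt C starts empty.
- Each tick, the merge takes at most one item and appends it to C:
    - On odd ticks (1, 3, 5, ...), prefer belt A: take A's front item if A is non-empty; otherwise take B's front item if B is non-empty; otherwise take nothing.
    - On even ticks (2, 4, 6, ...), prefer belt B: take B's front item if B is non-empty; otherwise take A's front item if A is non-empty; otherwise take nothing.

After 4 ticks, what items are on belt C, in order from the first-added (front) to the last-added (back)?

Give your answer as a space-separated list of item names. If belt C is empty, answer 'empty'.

Answer: lens clip quill beam

Derivation:
Tick 1: prefer A, take lens from A; A=[quill,spool,bolt,reel] B=[clip,beam,node,tube] C=[lens]
Tick 2: prefer B, take clip from B; A=[quill,spool,bolt,reel] B=[beam,node,tube] C=[lens,clip]
Tick 3: prefer A, take quill from A; A=[spool,bolt,reel] B=[beam,node,tube] C=[lens,clip,quill]
Tick 4: prefer B, take beam from B; A=[spool,bolt,reel] B=[node,tube] C=[lens,clip,quill,beam]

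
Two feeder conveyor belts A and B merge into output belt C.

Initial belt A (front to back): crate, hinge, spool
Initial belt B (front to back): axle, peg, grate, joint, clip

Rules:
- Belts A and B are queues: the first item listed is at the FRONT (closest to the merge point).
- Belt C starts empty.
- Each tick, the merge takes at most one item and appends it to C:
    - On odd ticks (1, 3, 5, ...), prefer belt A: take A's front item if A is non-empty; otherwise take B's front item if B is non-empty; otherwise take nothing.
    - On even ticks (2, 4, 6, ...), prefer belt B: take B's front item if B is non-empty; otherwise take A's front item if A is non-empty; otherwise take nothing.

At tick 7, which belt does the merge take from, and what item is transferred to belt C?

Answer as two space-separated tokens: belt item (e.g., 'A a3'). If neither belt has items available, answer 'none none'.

Tick 1: prefer A, take crate from A; A=[hinge,spool] B=[axle,peg,grate,joint,clip] C=[crate]
Tick 2: prefer B, take axle from B; A=[hinge,spool] B=[peg,grate,joint,clip] C=[crate,axle]
Tick 3: prefer A, take hinge from A; A=[spool] B=[peg,grate,joint,clip] C=[crate,axle,hinge]
Tick 4: prefer B, take peg from B; A=[spool] B=[grate,joint,clip] C=[crate,axle,hinge,peg]
Tick 5: prefer A, take spool from A; A=[-] B=[grate,joint,clip] C=[crate,axle,hinge,peg,spool]
Tick 6: prefer B, take grate from B; A=[-] B=[joint,clip] C=[crate,axle,hinge,peg,spool,grate]
Tick 7: prefer A, take joint from B; A=[-] B=[clip] C=[crate,axle,hinge,peg,spool,grate,joint]

Answer: B joint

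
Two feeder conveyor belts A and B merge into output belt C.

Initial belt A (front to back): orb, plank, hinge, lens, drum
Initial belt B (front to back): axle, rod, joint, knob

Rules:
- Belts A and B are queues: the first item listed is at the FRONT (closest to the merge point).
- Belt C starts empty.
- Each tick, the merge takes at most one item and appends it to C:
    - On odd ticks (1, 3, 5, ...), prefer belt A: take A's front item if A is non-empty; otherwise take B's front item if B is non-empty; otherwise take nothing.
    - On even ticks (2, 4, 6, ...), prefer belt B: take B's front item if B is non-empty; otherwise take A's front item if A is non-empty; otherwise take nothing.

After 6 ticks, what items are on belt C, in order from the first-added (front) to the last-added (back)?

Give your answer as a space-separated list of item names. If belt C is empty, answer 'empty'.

Tick 1: prefer A, take orb from A; A=[plank,hinge,lens,drum] B=[axle,rod,joint,knob] C=[orb]
Tick 2: prefer B, take axle from B; A=[plank,hinge,lens,drum] B=[rod,joint,knob] C=[orb,axle]
Tick 3: prefer A, take plank from A; A=[hinge,lens,drum] B=[rod,joint,knob] C=[orb,axle,plank]
Tick 4: prefer B, take rod from B; A=[hinge,lens,drum] B=[joint,knob] C=[orb,axle,plank,rod]
Tick 5: prefer A, take hinge from A; A=[lens,drum] B=[joint,knob] C=[orb,axle,plank,rod,hinge]
Tick 6: prefer B, take joint from B; A=[lens,drum] B=[knob] C=[orb,axle,plank,rod,hinge,joint]

Answer: orb axle plank rod hinge joint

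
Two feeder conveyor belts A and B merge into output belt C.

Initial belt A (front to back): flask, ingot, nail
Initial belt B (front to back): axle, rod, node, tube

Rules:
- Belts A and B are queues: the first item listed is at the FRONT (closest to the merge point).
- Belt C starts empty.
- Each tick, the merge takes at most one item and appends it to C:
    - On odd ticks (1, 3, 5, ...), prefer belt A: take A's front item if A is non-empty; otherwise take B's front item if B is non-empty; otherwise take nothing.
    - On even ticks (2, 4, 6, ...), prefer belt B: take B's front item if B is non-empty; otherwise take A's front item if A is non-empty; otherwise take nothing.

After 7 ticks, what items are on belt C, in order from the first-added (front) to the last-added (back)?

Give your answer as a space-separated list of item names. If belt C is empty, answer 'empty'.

Answer: flask axle ingot rod nail node tube

Derivation:
Tick 1: prefer A, take flask from A; A=[ingot,nail] B=[axle,rod,node,tube] C=[flask]
Tick 2: prefer B, take axle from B; A=[ingot,nail] B=[rod,node,tube] C=[flask,axle]
Tick 3: prefer A, take ingot from A; A=[nail] B=[rod,node,tube] C=[flask,axle,ingot]
Tick 4: prefer B, take rod from B; A=[nail] B=[node,tube] C=[flask,axle,ingot,rod]
Tick 5: prefer A, take nail from A; A=[-] B=[node,tube] C=[flask,axle,ingot,rod,nail]
Tick 6: prefer B, take node from B; A=[-] B=[tube] C=[flask,axle,ingot,rod,nail,node]
Tick 7: prefer A, take tube from B; A=[-] B=[-] C=[flask,axle,ingot,rod,nail,node,tube]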